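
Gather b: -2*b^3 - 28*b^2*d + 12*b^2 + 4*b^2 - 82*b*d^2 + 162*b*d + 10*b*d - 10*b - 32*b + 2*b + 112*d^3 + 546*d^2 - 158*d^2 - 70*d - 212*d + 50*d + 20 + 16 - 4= -2*b^3 + b^2*(16 - 28*d) + b*(-82*d^2 + 172*d - 40) + 112*d^3 + 388*d^2 - 232*d + 32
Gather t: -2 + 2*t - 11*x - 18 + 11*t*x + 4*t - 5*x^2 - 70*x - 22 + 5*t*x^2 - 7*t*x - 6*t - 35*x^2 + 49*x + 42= t*(5*x^2 + 4*x) - 40*x^2 - 32*x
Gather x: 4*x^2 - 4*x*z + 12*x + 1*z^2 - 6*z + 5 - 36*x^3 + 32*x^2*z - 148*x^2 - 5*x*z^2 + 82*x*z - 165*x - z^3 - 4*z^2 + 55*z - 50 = -36*x^3 + x^2*(32*z - 144) + x*(-5*z^2 + 78*z - 153) - z^3 - 3*z^2 + 49*z - 45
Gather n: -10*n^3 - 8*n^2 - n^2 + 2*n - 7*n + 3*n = -10*n^3 - 9*n^2 - 2*n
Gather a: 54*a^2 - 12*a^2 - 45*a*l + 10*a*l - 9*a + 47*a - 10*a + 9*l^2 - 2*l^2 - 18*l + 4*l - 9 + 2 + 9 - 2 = 42*a^2 + a*(28 - 35*l) + 7*l^2 - 14*l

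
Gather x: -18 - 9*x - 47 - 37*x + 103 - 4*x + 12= 50 - 50*x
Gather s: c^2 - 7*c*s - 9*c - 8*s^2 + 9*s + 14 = c^2 - 9*c - 8*s^2 + s*(9 - 7*c) + 14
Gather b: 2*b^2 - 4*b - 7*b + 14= 2*b^2 - 11*b + 14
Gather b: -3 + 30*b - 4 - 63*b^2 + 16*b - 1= -63*b^2 + 46*b - 8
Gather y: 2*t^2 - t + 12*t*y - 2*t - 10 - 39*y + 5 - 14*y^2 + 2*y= 2*t^2 - 3*t - 14*y^2 + y*(12*t - 37) - 5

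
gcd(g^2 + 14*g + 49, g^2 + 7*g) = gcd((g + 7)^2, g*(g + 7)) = g + 7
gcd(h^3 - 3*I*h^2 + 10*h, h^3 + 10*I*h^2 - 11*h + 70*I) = 1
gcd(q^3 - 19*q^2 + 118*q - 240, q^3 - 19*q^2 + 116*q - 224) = q - 8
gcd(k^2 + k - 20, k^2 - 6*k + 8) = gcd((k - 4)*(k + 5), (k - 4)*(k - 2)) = k - 4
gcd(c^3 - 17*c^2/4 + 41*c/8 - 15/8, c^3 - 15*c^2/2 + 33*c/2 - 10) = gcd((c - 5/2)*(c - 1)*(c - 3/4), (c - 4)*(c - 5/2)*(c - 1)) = c^2 - 7*c/2 + 5/2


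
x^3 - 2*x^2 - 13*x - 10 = (x - 5)*(x + 1)*(x + 2)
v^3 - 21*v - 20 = (v - 5)*(v + 1)*(v + 4)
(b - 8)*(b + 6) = b^2 - 2*b - 48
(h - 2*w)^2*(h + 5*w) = h^3 + h^2*w - 16*h*w^2 + 20*w^3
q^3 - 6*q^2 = q^2*(q - 6)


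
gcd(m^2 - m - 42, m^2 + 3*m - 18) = m + 6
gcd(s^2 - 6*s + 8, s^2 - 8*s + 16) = s - 4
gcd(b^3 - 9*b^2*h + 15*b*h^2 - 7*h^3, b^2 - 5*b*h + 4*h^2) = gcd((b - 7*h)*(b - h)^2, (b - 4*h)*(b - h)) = b - h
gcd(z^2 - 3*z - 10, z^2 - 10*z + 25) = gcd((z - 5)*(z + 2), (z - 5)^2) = z - 5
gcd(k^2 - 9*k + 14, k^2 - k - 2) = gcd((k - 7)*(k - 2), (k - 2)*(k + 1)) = k - 2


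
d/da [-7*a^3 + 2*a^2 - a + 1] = -21*a^2 + 4*a - 1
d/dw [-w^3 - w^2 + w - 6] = -3*w^2 - 2*w + 1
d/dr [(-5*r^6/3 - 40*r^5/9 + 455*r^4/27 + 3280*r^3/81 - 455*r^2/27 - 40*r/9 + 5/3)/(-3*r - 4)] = 5*(135*r^6 + 504*r^5 - 339*r^4 - 2768*r^3 - 2351*r^2 + 728*r + 123)/(27*(9*r^2 + 24*r + 16))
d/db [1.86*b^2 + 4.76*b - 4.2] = 3.72*b + 4.76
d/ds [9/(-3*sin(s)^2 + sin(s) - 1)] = 9*(6*sin(s) - 1)*cos(s)/(3*sin(s)^2 - sin(s) + 1)^2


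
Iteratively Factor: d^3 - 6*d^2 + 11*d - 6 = (d - 1)*(d^2 - 5*d + 6) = (d - 3)*(d - 1)*(d - 2)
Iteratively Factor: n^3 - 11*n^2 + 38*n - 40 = (n - 2)*(n^2 - 9*n + 20) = (n - 4)*(n - 2)*(n - 5)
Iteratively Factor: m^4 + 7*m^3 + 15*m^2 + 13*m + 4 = (m + 1)*(m^3 + 6*m^2 + 9*m + 4) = (m + 1)^2*(m^2 + 5*m + 4) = (m + 1)^2*(m + 4)*(m + 1)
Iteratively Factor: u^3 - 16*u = (u - 4)*(u^2 + 4*u) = u*(u - 4)*(u + 4)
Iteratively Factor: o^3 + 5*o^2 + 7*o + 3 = (o + 1)*(o^2 + 4*o + 3) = (o + 1)^2*(o + 3)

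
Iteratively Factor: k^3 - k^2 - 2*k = (k - 2)*(k^2 + k) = (k - 2)*(k + 1)*(k)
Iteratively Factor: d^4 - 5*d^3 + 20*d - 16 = (d + 2)*(d^3 - 7*d^2 + 14*d - 8) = (d - 1)*(d + 2)*(d^2 - 6*d + 8) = (d - 2)*(d - 1)*(d + 2)*(d - 4)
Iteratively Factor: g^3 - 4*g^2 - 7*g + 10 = (g - 5)*(g^2 + g - 2) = (g - 5)*(g - 1)*(g + 2)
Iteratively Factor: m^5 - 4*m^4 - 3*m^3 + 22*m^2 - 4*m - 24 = (m - 3)*(m^4 - m^3 - 6*m^2 + 4*m + 8) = (m - 3)*(m - 2)*(m^3 + m^2 - 4*m - 4) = (m - 3)*(m - 2)*(m + 1)*(m^2 - 4) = (m - 3)*(m - 2)^2*(m + 1)*(m + 2)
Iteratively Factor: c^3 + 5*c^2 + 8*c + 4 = (c + 1)*(c^2 + 4*c + 4) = (c + 1)*(c + 2)*(c + 2)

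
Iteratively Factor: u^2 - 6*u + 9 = (u - 3)*(u - 3)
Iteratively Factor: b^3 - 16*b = (b - 4)*(b^2 + 4*b) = (b - 4)*(b + 4)*(b)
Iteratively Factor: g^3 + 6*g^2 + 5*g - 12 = (g + 3)*(g^2 + 3*g - 4) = (g - 1)*(g + 3)*(g + 4)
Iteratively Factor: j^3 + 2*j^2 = (j)*(j^2 + 2*j) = j^2*(j + 2)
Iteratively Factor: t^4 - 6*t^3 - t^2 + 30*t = (t + 2)*(t^3 - 8*t^2 + 15*t) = (t - 3)*(t + 2)*(t^2 - 5*t) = (t - 5)*(t - 3)*(t + 2)*(t)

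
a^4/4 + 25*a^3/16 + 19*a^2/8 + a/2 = a*(a/4 + 1/2)*(a + 1/4)*(a + 4)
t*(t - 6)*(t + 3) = t^3 - 3*t^2 - 18*t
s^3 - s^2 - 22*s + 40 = (s - 4)*(s - 2)*(s + 5)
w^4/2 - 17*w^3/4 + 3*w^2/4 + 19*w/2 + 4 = (w/2 + 1/2)*(w - 8)*(w - 2)*(w + 1/2)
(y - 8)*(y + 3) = y^2 - 5*y - 24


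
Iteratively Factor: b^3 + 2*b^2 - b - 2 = (b - 1)*(b^2 + 3*b + 2) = (b - 1)*(b + 2)*(b + 1)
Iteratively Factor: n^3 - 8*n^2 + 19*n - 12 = (n - 4)*(n^2 - 4*n + 3) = (n - 4)*(n - 3)*(n - 1)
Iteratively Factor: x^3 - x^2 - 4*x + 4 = (x - 1)*(x^2 - 4) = (x - 2)*(x - 1)*(x + 2)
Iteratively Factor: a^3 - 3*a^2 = (a - 3)*(a^2) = a*(a - 3)*(a)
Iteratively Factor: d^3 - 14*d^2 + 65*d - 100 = (d - 4)*(d^2 - 10*d + 25) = (d - 5)*(d - 4)*(d - 5)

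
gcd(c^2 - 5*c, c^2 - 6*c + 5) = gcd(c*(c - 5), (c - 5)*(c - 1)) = c - 5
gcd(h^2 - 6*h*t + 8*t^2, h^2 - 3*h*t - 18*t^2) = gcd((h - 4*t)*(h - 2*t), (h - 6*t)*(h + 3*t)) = 1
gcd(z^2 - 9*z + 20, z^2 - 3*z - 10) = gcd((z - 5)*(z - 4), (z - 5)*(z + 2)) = z - 5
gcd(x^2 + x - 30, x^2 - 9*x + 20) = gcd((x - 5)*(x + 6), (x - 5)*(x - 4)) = x - 5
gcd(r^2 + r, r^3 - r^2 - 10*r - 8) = r + 1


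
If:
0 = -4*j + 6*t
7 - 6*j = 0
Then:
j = 7/6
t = 7/9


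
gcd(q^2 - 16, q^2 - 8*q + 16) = q - 4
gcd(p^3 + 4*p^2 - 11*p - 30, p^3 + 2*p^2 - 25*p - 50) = p^2 + 7*p + 10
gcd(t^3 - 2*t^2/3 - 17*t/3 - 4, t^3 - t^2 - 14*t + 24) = t - 3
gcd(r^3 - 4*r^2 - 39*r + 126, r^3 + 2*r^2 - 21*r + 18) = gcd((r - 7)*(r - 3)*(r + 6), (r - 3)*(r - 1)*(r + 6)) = r^2 + 3*r - 18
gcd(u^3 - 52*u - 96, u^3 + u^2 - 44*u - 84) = u^2 + 8*u + 12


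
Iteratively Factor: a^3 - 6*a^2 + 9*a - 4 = (a - 1)*(a^2 - 5*a + 4) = (a - 1)^2*(a - 4)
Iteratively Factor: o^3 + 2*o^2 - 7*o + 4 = (o - 1)*(o^2 + 3*o - 4) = (o - 1)^2*(o + 4)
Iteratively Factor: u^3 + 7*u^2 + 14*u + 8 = (u + 2)*(u^2 + 5*u + 4) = (u + 1)*(u + 2)*(u + 4)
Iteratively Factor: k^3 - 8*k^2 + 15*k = (k - 5)*(k^2 - 3*k) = k*(k - 5)*(k - 3)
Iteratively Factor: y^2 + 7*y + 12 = (y + 3)*(y + 4)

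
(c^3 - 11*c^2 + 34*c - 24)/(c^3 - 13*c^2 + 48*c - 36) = (c - 4)/(c - 6)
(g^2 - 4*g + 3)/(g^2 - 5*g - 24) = (-g^2 + 4*g - 3)/(-g^2 + 5*g + 24)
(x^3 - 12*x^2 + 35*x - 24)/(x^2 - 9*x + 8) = x - 3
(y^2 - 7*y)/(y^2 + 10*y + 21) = y*(y - 7)/(y^2 + 10*y + 21)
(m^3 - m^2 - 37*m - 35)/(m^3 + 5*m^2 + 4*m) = (m^2 - 2*m - 35)/(m*(m + 4))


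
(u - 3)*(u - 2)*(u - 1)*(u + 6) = u^4 - 25*u^2 + 60*u - 36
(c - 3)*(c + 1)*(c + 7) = c^3 + 5*c^2 - 17*c - 21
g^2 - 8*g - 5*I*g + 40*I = (g - 8)*(g - 5*I)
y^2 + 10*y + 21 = (y + 3)*(y + 7)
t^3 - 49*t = t*(t - 7)*(t + 7)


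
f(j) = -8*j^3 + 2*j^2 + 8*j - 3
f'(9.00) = -1900.00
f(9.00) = -5601.00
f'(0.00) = 8.00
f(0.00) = -3.00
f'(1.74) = -57.70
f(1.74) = -25.17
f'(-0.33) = 4.07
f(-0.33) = -5.13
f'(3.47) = -267.10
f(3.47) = -285.41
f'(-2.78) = -188.60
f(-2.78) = 162.10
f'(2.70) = -156.16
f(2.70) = -124.28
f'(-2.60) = -164.64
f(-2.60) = 130.33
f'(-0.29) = 4.82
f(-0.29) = -4.96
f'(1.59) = -46.31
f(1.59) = -17.38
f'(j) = -24*j^2 + 4*j + 8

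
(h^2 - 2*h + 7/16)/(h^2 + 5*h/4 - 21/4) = (h - 1/4)/(h + 3)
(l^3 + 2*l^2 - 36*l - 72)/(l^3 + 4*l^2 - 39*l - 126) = (l^2 + 8*l + 12)/(l^2 + 10*l + 21)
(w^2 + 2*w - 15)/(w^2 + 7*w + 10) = (w - 3)/(w + 2)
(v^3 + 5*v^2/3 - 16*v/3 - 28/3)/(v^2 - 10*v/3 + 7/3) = (v^2 + 4*v + 4)/(v - 1)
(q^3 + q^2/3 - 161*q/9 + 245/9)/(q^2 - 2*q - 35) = (9*q^2 - 42*q + 49)/(9*(q - 7))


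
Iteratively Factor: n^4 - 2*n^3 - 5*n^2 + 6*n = (n - 1)*(n^3 - n^2 - 6*n) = (n - 1)*(n + 2)*(n^2 - 3*n) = (n - 3)*(n - 1)*(n + 2)*(n)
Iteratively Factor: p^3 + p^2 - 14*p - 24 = (p + 2)*(p^2 - p - 12) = (p - 4)*(p + 2)*(p + 3)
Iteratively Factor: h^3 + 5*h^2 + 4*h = (h + 1)*(h^2 + 4*h) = h*(h + 1)*(h + 4)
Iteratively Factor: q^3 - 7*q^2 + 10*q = (q)*(q^2 - 7*q + 10) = q*(q - 2)*(q - 5)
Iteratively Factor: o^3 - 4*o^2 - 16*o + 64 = (o - 4)*(o^2 - 16) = (o - 4)^2*(o + 4)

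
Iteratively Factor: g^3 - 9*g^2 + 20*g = (g - 5)*(g^2 - 4*g) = (g - 5)*(g - 4)*(g)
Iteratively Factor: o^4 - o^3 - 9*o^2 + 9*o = (o - 3)*(o^3 + 2*o^2 - 3*o) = (o - 3)*(o + 3)*(o^2 - o) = o*(o - 3)*(o + 3)*(o - 1)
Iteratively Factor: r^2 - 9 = (r + 3)*(r - 3)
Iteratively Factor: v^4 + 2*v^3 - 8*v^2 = (v - 2)*(v^3 + 4*v^2) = v*(v - 2)*(v^2 + 4*v) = v*(v - 2)*(v + 4)*(v)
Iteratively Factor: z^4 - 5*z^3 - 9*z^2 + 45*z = (z + 3)*(z^3 - 8*z^2 + 15*z) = z*(z + 3)*(z^2 - 8*z + 15) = z*(z - 3)*(z + 3)*(z - 5)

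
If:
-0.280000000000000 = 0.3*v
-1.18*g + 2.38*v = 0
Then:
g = -1.88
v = -0.93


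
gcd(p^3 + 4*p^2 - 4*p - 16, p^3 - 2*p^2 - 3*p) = 1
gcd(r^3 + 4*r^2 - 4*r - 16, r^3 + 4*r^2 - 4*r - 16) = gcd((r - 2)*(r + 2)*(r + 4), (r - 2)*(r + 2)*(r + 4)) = r^3 + 4*r^2 - 4*r - 16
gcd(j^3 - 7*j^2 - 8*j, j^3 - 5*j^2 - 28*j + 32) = j - 8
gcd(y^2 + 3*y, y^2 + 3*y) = y^2 + 3*y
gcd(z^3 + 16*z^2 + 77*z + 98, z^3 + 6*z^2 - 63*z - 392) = z^2 + 14*z + 49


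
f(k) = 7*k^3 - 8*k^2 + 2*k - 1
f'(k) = 21*k^2 - 16*k + 2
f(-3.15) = -305.47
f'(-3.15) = 260.77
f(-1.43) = -40.69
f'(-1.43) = 67.82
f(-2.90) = -244.80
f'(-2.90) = 225.01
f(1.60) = 10.39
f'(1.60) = 30.16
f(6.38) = 1503.98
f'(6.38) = 754.71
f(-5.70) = -1568.67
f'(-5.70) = 775.49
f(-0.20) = -1.78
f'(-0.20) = 6.04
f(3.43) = 194.22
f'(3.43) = 194.18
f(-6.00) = -1813.00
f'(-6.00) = 854.00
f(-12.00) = -13273.00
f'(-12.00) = 3218.00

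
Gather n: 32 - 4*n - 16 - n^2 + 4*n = 16 - n^2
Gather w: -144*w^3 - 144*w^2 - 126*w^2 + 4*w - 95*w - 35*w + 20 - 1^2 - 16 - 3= -144*w^3 - 270*w^2 - 126*w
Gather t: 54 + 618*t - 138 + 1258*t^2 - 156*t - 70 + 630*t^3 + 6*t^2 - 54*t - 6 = 630*t^3 + 1264*t^2 + 408*t - 160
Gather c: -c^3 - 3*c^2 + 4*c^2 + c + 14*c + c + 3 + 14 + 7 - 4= -c^3 + c^2 + 16*c + 20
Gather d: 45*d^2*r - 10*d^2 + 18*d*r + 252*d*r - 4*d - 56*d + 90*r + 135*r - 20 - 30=d^2*(45*r - 10) + d*(270*r - 60) + 225*r - 50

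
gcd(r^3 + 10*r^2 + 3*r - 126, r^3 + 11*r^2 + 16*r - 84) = r^2 + 13*r + 42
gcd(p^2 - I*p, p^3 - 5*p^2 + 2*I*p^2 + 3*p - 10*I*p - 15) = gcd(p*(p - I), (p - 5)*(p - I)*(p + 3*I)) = p - I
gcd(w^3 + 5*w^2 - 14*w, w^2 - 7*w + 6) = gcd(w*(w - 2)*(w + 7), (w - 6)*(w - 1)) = 1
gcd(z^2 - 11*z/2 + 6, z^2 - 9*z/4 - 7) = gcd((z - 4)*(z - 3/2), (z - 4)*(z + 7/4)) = z - 4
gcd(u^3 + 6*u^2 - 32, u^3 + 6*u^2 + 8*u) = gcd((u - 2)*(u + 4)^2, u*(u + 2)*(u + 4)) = u + 4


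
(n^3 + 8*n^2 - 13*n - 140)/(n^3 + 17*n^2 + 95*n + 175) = (n - 4)/(n + 5)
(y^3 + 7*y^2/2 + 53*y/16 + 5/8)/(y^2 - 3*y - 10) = (16*y^2 + 24*y + 5)/(16*(y - 5))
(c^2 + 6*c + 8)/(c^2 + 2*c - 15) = (c^2 + 6*c + 8)/(c^2 + 2*c - 15)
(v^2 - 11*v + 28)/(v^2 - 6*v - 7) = (v - 4)/(v + 1)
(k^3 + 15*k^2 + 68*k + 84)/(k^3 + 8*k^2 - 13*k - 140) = (k^2 + 8*k + 12)/(k^2 + k - 20)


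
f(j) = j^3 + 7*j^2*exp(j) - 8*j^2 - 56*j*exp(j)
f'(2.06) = -905.37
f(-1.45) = 2.63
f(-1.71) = -7.37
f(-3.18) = -102.71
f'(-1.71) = 42.70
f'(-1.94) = 49.78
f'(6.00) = -22580.01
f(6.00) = -33960.02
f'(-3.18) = 87.39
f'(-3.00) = 81.62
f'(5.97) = -22403.75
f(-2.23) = -33.70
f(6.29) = -40661.21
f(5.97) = -33285.23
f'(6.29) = -23290.25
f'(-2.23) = 58.39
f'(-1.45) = 34.11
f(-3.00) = -87.50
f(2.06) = -697.25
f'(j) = 7*j^2*exp(j) + 3*j^2 - 42*j*exp(j) - 16*j - 56*exp(j)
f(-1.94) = -18.01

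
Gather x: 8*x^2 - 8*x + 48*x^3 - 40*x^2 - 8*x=48*x^3 - 32*x^2 - 16*x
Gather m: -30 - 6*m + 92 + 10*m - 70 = 4*m - 8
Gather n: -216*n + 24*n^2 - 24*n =24*n^2 - 240*n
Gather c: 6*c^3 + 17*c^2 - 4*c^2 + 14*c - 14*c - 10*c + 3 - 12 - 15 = 6*c^3 + 13*c^2 - 10*c - 24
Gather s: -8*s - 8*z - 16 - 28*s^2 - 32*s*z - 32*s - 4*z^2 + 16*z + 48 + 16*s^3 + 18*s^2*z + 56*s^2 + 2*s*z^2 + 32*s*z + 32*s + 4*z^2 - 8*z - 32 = 16*s^3 + s^2*(18*z + 28) + s*(2*z^2 - 8)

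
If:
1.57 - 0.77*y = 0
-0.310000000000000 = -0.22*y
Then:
No Solution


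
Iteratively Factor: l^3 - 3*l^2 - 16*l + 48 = (l - 4)*(l^2 + l - 12) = (l - 4)*(l - 3)*(l + 4)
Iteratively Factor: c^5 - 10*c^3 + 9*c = (c - 3)*(c^4 + 3*c^3 - c^2 - 3*c) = (c - 3)*(c + 3)*(c^3 - c) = c*(c - 3)*(c + 3)*(c^2 - 1) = c*(c - 3)*(c - 1)*(c + 3)*(c + 1)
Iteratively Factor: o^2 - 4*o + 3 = (o - 3)*(o - 1)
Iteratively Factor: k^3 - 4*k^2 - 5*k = (k)*(k^2 - 4*k - 5) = k*(k + 1)*(k - 5)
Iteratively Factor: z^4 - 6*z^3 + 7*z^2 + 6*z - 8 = (z - 2)*(z^3 - 4*z^2 - z + 4) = (z - 2)*(z - 1)*(z^2 - 3*z - 4) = (z - 4)*(z - 2)*(z - 1)*(z + 1)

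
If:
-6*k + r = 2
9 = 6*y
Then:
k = r/6 - 1/3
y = 3/2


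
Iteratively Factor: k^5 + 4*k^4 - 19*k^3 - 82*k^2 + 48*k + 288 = (k + 3)*(k^4 + k^3 - 22*k^2 - 16*k + 96) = (k - 4)*(k + 3)*(k^3 + 5*k^2 - 2*k - 24) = (k - 4)*(k + 3)^2*(k^2 + 2*k - 8) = (k - 4)*(k - 2)*(k + 3)^2*(k + 4)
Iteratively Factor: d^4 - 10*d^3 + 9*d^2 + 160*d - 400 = (d - 4)*(d^3 - 6*d^2 - 15*d + 100) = (d - 4)*(d + 4)*(d^2 - 10*d + 25) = (d - 5)*(d - 4)*(d + 4)*(d - 5)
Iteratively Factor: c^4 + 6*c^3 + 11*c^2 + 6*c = (c)*(c^3 + 6*c^2 + 11*c + 6) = c*(c + 3)*(c^2 + 3*c + 2) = c*(c + 1)*(c + 3)*(c + 2)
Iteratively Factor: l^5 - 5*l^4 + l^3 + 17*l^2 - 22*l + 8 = (l - 1)*(l^4 - 4*l^3 - 3*l^2 + 14*l - 8) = (l - 1)*(l + 2)*(l^3 - 6*l^2 + 9*l - 4) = (l - 1)^2*(l + 2)*(l^2 - 5*l + 4) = (l - 4)*(l - 1)^2*(l + 2)*(l - 1)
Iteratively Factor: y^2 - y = (y - 1)*(y)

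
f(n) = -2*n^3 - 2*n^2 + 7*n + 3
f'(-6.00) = -185.00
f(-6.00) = 321.00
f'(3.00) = -59.00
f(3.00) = -48.00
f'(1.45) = -11.42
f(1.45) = 2.85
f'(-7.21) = -276.06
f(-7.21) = 598.17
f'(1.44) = -11.20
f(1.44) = 2.96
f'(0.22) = 5.83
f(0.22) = 4.42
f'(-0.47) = 7.55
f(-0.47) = -0.52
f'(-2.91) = -32.17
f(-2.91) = 14.98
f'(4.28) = -120.03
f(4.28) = -160.48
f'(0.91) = -1.61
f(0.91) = 6.21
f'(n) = -6*n^2 - 4*n + 7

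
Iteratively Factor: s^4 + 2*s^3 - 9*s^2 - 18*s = (s + 3)*(s^3 - s^2 - 6*s) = (s - 3)*(s + 3)*(s^2 + 2*s) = (s - 3)*(s + 2)*(s + 3)*(s)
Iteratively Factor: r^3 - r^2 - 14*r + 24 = (r + 4)*(r^2 - 5*r + 6) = (r - 2)*(r + 4)*(r - 3)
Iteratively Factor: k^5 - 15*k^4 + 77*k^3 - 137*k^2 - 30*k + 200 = (k - 2)*(k^4 - 13*k^3 + 51*k^2 - 35*k - 100) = (k - 5)*(k - 2)*(k^3 - 8*k^2 + 11*k + 20) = (k - 5)^2*(k - 2)*(k^2 - 3*k - 4) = (k - 5)^2*(k - 4)*(k - 2)*(k + 1)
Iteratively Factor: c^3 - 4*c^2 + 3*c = (c - 3)*(c^2 - c) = c*(c - 3)*(c - 1)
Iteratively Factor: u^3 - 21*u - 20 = (u + 1)*(u^2 - u - 20) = (u + 1)*(u + 4)*(u - 5)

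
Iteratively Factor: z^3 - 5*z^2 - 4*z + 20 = (z + 2)*(z^2 - 7*z + 10) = (z - 5)*(z + 2)*(z - 2)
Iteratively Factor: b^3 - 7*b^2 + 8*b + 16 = (b + 1)*(b^2 - 8*b + 16) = (b - 4)*(b + 1)*(b - 4)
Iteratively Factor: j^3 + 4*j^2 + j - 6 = (j + 3)*(j^2 + j - 2) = (j + 2)*(j + 3)*(j - 1)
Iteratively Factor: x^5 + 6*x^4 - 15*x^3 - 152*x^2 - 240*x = (x + 4)*(x^4 + 2*x^3 - 23*x^2 - 60*x) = x*(x + 4)*(x^3 + 2*x^2 - 23*x - 60) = x*(x + 3)*(x + 4)*(x^2 - x - 20) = x*(x - 5)*(x + 3)*(x + 4)*(x + 4)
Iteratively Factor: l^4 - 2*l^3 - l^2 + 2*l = (l)*(l^3 - 2*l^2 - l + 2) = l*(l + 1)*(l^2 - 3*l + 2) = l*(l - 1)*(l + 1)*(l - 2)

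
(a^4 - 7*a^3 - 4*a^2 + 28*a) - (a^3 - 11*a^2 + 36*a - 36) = a^4 - 8*a^3 + 7*a^2 - 8*a + 36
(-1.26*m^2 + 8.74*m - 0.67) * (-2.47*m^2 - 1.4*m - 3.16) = 3.1122*m^4 - 19.8238*m^3 - 6.5995*m^2 - 26.6804*m + 2.1172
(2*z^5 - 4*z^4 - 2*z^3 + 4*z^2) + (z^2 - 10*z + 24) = 2*z^5 - 4*z^4 - 2*z^3 + 5*z^2 - 10*z + 24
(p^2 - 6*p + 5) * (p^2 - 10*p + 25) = p^4 - 16*p^3 + 90*p^2 - 200*p + 125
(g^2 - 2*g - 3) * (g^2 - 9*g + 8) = g^4 - 11*g^3 + 23*g^2 + 11*g - 24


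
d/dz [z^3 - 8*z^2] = z*(3*z - 16)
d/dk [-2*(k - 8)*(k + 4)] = 8 - 4*k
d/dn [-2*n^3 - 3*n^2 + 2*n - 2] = -6*n^2 - 6*n + 2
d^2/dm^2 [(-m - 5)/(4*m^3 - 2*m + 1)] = 4*(-2*(m + 5)*(6*m^2 - 1)^2 + (6*m^2 + 6*m*(m + 5) - 1)*(4*m^3 - 2*m + 1))/(4*m^3 - 2*m + 1)^3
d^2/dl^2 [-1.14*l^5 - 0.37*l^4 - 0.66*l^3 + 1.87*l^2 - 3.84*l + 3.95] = -22.8*l^3 - 4.44*l^2 - 3.96*l + 3.74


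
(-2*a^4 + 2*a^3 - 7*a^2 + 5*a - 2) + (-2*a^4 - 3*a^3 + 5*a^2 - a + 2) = -4*a^4 - a^3 - 2*a^2 + 4*a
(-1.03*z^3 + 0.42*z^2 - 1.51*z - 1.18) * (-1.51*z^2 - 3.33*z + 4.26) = 1.5553*z^5 + 2.7957*z^4 - 3.5063*z^3 + 8.5993*z^2 - 2.5032*z - 5.0268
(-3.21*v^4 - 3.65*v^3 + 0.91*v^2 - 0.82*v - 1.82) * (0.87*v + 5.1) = -2.7927*v^5 - 19.5465*v^4 - 17.8233*v^3 + 3.9276*v^2 - 5.7654*v - 9.282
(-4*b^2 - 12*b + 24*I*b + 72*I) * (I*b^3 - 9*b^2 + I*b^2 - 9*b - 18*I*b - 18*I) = -4*I*b^5 + 12*b^4 - 16*I*b^4 + 48*b^3 - 156*I*b^3 + 468*b^2 - 576*I*b^2 + 1728*b - 432*I*b + 1296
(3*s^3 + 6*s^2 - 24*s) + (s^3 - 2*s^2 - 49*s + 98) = 4*s^3 + 4*s^2 - 73*s + 98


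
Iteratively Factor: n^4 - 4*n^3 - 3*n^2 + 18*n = (n)*(n^3 - 4*n^2 - 3*n + 18) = n*(n + 2)*(n^2 - 6*n + 9) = n*(n - 3)*(n + 2)*(n - 3)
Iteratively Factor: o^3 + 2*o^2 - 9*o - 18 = (o + 3)*(o^2 - o - 6) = (o - 3)*(o + 3)*(o + 2)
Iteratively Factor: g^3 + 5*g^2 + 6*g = (g + 3)*(g^2 + 2*g) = (g + 2)*(g + 3)*(g)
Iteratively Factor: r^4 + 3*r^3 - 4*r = (r)*(r^3 + 3*r^2 - 4) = r*(r + 2)*(r^2 + r - 2) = r*(r - 1)*(r + 2)*(r + 2)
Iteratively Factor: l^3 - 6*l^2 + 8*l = (l - 4)*(l^2 - 2*l) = l*(l - 4)*(l - 2)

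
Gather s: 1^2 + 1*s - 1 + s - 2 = 2*s - 2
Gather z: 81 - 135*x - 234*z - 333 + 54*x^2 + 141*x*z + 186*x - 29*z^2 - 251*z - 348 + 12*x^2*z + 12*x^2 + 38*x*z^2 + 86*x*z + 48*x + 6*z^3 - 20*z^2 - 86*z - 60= 66*x^2 + 99*x + 6*z^3 + z^2*(38*x - 49) + z*(12*x^2 + 227*x - 571) - 660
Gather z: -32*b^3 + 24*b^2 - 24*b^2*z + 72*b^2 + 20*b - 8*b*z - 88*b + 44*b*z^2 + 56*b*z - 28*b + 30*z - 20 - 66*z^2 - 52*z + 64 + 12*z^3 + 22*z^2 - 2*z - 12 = -32*b^3 + 96*b^2 - 96*b + 12*z^3 + z^2*(44*b - 44) + z*(-24*b^2 + 48*b - 24) + 32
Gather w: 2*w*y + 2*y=2*w*y + 2*y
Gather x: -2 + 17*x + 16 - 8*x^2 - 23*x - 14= -8*x^2 - 6*x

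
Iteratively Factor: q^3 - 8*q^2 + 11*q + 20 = (q - 4)*(q^2 - 4*q - 5) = (q - 5)*(q - 4)*(q + 1)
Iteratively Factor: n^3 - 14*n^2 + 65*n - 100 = (n - 5)*(n^2 - 9*n + 20) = (n - 5)^2*(n - 4)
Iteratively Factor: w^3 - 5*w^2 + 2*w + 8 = (w - 4)*(w^2 - w - 2) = (w - 4)*(w - 2)*(w + 1)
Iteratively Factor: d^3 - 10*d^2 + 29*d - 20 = (d - 4)*(d^2 - 6*d + 5) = (d - 5)*(d - 4)*(d - 1)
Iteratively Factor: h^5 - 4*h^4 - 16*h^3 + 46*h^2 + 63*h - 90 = (h - 3)*(h^4 - h^3 - 19*h^2 - 11*h + 30) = (h - 5)*(h - 3)*(h^3 + 4*h^2 + h - 6) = (h - 5)*(h - 3)*(h + 3)*(h^2 + h - 2) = (h - 5)*(h - 3)*(h + 2)*(h + 3)*(h - 1)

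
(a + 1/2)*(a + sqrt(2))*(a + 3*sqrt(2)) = a^3 + a^2/2 + 4*sqrt(2)*a^2 + 2*sqrt(2)*a + 6*a + 3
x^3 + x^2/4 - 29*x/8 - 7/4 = (x - 2)*(x + 1/2)*(x + 7/4)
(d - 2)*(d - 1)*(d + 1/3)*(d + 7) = d^4 + 13*d^3/3 - 53*d^2/3 + 23*d/3 + 14/3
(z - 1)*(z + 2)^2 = z^3 + 3*z^2 - 4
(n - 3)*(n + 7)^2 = n^3 + 11*n^2 + 7*n - 147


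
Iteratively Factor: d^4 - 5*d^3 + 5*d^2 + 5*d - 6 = (d - 1)*(d^3 - 4*d^2 + d + 6) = (d - 1)*(d + 1)*(d^2 - 5*d + 6) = (d - 2)*(d - 1)*(d + 1)*(d - 3)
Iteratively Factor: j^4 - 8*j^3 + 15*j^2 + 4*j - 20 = (j - 2)*(j^3 - 6*j^2 + 3*j + 10) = (j - 5)*(j - 2)*(j^2 - j - 2) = (j - 5)*(j - 2)*(j + 1)*(j - 2)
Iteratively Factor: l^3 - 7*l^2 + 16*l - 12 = (l - 2)*(l^2 - 5*l + 6) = (l - 3)*(l - 2)*(l - 2)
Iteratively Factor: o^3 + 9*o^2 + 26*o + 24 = (o + 3)*(o^2 + 6*o + 8) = (o + 3)*(o + 4)*(o + 2)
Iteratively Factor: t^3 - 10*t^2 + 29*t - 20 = (t - 5)*(t^2 - 5*t + 4) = (t - 5)*(t - 1)*(t - 4)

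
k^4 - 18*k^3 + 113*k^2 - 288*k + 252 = (k - 7)*(k - 6)*(k - 3)*(k - 2)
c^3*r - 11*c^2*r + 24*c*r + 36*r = (c - 6)^2*(c*r + r)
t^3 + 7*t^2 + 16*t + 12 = (t + 2)^2*(t + 3)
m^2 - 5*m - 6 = (m - 6)*(m + 1)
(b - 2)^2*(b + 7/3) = b^3 - 5*b^2/3 - 16*b/3 + 28/3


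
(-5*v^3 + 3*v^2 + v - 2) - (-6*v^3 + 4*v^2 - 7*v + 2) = v^3 - v^2 + 8*v - 4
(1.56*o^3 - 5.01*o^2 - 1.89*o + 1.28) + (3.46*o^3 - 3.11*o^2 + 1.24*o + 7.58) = 5.02*o^3 - 8.12*o^2 - 0.65*o + 8.86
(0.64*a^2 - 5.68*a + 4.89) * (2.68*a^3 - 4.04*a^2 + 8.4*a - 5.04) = 1.7152*a^5 - 17.808*a^4 + 41.4284*a^3 - 70.6932*a^2 + 69.7032*a - 24.6456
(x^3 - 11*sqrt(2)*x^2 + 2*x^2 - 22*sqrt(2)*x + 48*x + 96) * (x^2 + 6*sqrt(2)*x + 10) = x^5 - 5*sqrt(2)*x^4 + 2*x^4 - 74*x^3 - 10*sqrt(2)*x^3 - 148*x^2 + 178*sqrt(2)*x^2 + 480*x + 356*sqrt(2)*x + 960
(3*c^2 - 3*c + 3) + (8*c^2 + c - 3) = 11*c^2 - 2*c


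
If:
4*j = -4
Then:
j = -1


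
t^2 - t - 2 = (t - 2)*(t + 1)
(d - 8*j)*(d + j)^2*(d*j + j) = d^4*j - 6*d^3*j^2 + d^3*j - 15*d^2*j^3 - 6*d^2*j^2 - 8*d*j^4 - 15*d*j^3 - 8*j^4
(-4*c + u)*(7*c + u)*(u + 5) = -28*c^2*u - 140*c^2 + 3*c*u^2 + 15*c*u + u^3 + 5*u^2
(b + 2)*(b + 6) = b^2 + 8*b + 12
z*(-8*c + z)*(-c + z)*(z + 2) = 8*c^2*z^2 + 16*c^2*z - 9*c*z^3 - 18*c*z^2 + z^4 + 2*z^3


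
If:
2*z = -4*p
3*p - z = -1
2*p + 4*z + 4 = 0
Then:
No Solution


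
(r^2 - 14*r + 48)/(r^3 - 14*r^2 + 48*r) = 1/r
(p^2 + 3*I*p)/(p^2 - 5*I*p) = (p + 3*I)/(p - 5*I)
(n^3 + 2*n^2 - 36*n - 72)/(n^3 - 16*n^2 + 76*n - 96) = (n^2 + 8*n + 12)/(n^2 - 10*n + 16)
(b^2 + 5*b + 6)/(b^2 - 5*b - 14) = (b + 3)/(b - 7)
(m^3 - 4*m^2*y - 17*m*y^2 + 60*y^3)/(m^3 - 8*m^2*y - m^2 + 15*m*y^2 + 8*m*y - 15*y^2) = (m + 4*y)/(m - 1)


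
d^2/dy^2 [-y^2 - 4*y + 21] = -2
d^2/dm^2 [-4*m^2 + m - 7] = -8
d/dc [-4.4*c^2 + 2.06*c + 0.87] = 2.06 - 8.8*c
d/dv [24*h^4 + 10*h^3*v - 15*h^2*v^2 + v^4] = 10*h^3 - 30*h^2*v + 4*v^3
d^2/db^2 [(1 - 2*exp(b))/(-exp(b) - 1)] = 3*(1 - exp(b))*exp(b)/(exp(3*b) + 3*exp(2*b) + 3*exp(b) + 1)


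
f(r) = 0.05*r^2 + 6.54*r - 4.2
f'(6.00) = 7.14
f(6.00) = 36.84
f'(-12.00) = 5.34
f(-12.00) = -75.48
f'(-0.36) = 6.50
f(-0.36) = -6.55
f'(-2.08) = 6.33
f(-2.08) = -17.59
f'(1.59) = 6.70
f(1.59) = 6.33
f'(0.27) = 6.57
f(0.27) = -2.43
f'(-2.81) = 6.26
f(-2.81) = -22.18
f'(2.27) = 6.77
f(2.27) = 10.90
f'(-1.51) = 6.39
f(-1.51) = -13.96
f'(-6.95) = 5.84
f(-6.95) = -47.24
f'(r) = 0.1*r + 6.54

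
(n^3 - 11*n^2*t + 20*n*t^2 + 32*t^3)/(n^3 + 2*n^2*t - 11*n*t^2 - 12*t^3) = (-n^2 + 12*n*t - 32*t^2)/(-n^2 - n*t + 12*t^2)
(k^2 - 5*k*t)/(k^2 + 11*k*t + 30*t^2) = k*(k - 5*t)/(k^2 + 11*k*t + 30*t^2)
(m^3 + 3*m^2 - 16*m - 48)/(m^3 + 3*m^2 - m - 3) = (m^2 - 16)/(m^2 - 1)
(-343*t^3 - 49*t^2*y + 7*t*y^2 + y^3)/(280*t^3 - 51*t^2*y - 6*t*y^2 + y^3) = (-49*t^2 + y^2)/(40*t^2 - 13*t*y + y^2)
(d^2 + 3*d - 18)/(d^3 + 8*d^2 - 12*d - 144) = (d - 3)/(d^2 + 2*d - 24)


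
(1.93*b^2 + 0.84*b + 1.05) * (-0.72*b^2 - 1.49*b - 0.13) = -1.3896*b^4 - 3.4805*b^3 - 2.2585*b^2 - 1.6737*b - 0.1365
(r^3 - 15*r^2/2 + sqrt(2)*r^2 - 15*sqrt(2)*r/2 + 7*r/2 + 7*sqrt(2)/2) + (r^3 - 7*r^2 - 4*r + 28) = 2*r^3 - 29*r^2/2 + sqrt(2)*r^2 - 15*sqrt(2)*r/2 - r/2 + 7*sqrt(2)/2 + 28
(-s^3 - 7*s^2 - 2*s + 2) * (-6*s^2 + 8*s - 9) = 6*s^5 + 34*s^4 - 35*s^3 + 35*s^2 + 34*s - 18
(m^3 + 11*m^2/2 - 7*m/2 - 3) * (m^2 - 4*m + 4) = m^5 + 3*m^4/2 - 43*m^3/2 + 33*m^2 - 2*m - 12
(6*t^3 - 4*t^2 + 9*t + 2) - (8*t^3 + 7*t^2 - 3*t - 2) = -2*t^3 - 11*t^2 + 12*t + 4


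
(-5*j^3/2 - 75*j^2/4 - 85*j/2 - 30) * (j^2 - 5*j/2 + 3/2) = -5*j^5/2 - 25*j^4/2 + 5*j^3/8 + 385*j^2/8 + 45*j/4 - 45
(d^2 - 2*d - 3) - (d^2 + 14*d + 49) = -16*d - 52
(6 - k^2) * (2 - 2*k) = 2*k^3 - 2*k^2 - 12*k + 12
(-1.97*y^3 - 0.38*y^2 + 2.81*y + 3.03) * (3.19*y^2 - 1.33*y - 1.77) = -6.2843*y^5 + 1.4079*y^4 + 12.9562*y^3 + 6.601*y^2 - 9.0036*y - 5.3631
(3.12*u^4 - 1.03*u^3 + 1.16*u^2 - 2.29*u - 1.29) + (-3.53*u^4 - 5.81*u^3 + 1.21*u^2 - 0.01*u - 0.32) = -0.41*u^4 - 6.84*u^3 + 2.37*u^2 - 2.3*u - 1.61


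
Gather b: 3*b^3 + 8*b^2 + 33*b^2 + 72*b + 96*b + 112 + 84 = 3*b^3 + 41*b^2 + 168*b + 196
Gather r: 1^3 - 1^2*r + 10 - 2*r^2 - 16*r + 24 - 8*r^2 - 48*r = -10*r^2 - 65*r + 35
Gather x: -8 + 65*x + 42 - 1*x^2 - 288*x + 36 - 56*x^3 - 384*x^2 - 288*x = -56*x^3 - 385*x^2 - 511*x + 70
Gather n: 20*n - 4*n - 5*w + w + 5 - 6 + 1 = 16*n - 4*w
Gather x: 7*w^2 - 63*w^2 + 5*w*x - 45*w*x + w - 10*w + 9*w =-56*w^2 - 40*w*x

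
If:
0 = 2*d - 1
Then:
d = 1/2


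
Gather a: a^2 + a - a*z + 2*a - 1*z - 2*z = a^2 + a*(3 - z) - 3*z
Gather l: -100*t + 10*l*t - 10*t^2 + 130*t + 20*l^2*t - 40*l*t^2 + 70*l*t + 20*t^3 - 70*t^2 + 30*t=20*l^2*t + l*(-40*t^2 + 80*t) + 20*t^3 - 80*t^2 + 60*t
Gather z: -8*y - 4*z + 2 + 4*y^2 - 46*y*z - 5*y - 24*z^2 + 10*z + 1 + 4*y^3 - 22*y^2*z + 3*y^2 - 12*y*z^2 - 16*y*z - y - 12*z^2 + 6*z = 4*y^3 + 7*y^2 - 14*y + z^2*(-12*y - 36) + z*(-22*y^2 - 62*y + 12) + 3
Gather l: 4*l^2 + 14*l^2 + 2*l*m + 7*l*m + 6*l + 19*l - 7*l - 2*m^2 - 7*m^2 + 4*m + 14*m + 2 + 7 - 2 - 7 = 18*l^2 + l*(9*m + 18) - 9*m^2 + 18*m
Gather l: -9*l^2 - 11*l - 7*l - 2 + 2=-9*l^2 - 18*l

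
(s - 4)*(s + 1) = s^2 - 3*s - 4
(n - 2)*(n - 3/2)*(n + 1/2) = n^3 - 3*n^2 + 5*n/4 + 3/2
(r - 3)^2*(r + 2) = r^3 - 4*r^2 - 3*r + 18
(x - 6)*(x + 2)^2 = x^3 - 2*x^2 - 20*x - 24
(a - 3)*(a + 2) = a^2 - a - 6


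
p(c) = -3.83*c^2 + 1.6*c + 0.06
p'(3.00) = -21.38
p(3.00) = -29.61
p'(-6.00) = 47.56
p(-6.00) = -147.42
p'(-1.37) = 12.09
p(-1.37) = -9.32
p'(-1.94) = 16.46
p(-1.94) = -17.46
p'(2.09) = -14.41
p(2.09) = -13.33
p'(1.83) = -12.42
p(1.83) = -9.84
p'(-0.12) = 2.52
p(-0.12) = -0.19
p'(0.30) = -0.70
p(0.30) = 0.20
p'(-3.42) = 27.80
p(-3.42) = -50.21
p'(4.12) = -29.96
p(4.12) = -58.36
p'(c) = 1.6 - 7.66*c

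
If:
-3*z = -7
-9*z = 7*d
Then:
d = -3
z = 7/3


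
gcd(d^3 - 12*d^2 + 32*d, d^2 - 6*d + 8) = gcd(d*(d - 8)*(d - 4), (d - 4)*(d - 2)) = d - 4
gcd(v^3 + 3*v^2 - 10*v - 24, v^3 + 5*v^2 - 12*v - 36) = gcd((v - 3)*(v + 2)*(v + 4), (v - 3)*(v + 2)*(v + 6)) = v^2 - v - 6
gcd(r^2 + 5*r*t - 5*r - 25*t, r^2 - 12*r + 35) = r - 5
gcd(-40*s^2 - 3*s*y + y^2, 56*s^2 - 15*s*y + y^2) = -8*s + y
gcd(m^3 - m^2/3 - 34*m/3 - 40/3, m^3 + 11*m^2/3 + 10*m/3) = m^2 + 11*m/3 + 10/3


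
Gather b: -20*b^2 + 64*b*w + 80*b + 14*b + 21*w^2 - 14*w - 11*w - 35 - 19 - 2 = -20*b^2 + b*(64*w + 94) + 21*w^2 - 25*w - 56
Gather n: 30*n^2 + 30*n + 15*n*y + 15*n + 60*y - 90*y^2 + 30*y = 30*n^2 + n*(15*y + 45) - 90*y^2 + 90*y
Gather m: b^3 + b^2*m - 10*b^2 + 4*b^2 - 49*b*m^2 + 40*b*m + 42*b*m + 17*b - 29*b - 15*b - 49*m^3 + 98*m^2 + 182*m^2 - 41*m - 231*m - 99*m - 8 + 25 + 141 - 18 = b^3 - 6*b^2 - 27*b - 49*m^3 + m^2*(280 - 49*b) + m*(b^2 + 82*b - 371) + 140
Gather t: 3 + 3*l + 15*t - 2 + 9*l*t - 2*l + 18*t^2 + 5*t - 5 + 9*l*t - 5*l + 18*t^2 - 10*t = -4*l + 36*t^2 + t*(18*l + 10) - 4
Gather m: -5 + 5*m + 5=5*m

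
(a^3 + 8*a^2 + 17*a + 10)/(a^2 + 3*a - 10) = (a^2 + 3*a + 2)/(a - 2)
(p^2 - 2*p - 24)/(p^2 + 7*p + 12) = (p - 6)/(p + 3)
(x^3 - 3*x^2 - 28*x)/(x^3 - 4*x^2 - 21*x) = (x + 4)/(x + 3)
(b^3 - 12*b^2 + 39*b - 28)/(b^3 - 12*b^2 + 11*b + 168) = (b^2 - 5*b + 4)/(b^2 - 5*b - 24)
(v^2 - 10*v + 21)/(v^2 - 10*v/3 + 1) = 3*(v - 7)/(3*v - 1)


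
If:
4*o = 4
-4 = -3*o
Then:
No Solution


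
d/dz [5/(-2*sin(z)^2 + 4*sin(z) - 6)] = 5*(sin(z) - 1)*cos(z)/(sin(z)^2 - 2*sin(z) + 3)^2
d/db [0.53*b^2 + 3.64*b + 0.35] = 1.06*b + 3.64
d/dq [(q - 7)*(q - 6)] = 2*q - 13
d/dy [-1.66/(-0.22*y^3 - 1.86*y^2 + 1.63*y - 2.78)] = (-1.0956*y^2 - 6.1752*y + 2.7058)/(0.22*y^3 + 1.86*y^2 - 1.63*y + 2.78)^2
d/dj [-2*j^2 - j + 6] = -4*j - 1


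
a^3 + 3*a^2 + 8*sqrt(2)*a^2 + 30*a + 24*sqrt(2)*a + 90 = (a + 3)*(a + 3*sqrt(2))*(a + 5*sqrt(2))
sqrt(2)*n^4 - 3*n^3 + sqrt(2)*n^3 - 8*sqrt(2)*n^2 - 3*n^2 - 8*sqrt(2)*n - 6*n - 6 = (n + 1)*(n - 3*sqrt(2))*(n + sqrt(2))*(sqrt(2)*n + 1)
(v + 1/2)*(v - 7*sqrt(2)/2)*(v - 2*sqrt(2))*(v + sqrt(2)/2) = v^4 - 5*sqrt(2)*v^3 + v^3/2 - 5*sqrt(2)*v^2/2 + 17*v^2/2 + 17*v/4 + 7*sqrt(2)*v + 7*sqrt(2)/2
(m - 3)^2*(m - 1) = m^3 - 7*m^2 + 15*m - 9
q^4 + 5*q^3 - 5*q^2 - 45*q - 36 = (q - 3)*(q + 1)*(q + 3)*(q + 4)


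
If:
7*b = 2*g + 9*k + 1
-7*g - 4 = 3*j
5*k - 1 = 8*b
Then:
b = 5*k/8 - 1/8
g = -37*k/16 - 15/16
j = 259*k/48 + 41/48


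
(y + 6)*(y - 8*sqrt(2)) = y^2 - 8*sqrt(2)*y + 6*y - 48*sqrt(2)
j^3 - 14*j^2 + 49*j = j*(j - 7)^2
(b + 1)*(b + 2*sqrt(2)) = b^2 + b + 2*sqrt(2)*b + 2*sqrt(2)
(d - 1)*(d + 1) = d^2 - 1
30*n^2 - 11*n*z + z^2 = (-6*n + z)*(-5*n + z)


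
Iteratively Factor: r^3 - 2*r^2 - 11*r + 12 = (r - 4)*(r^2 + 2*r - 3) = (r - 4)*(r + 3)*(r - 1)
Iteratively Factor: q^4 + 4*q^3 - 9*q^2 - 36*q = (q)*(q^3 + 4*q^2 - 9*q - 36) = q*(q - 3)*(q^2 + 7*q + 12) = q*(q - 3)*(q + 3)*(q + 4)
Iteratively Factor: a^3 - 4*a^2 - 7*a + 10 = (a + 2)*(a^2 - 6*a + 5) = (a - 1)*(a + 2)*(a - 5)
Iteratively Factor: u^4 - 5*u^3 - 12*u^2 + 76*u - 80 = (u - 2)*(u^3 - 3*u^2 - 18*u + 40) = (u - 2)^2*(u^2 - u - 20) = (u - 2)^2*(u + 4)*(u - 5)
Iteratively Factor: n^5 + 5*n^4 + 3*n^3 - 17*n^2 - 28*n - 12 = (n + 3)*(n^4 + 2*n^3 - 3*n^2 - 8*n - 4) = (n + 2)*(n + 3)*(n^3 - 3*n - 2) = (n + 1)*(n + 2)*(n + 3)*(n^2 - n - 2) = (n - 2)*(n + 1)*(n + 2)*(n + 3)*(n + 1)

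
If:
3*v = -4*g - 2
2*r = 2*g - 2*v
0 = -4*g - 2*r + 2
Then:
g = 1/13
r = 11/13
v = -10/13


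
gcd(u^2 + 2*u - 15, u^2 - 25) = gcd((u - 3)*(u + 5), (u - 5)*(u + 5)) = u + 5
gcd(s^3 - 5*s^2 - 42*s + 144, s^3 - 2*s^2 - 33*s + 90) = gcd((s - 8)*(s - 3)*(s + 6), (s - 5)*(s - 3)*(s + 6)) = s^2 + 3*s - 18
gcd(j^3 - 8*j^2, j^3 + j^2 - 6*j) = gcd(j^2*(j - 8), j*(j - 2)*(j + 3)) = j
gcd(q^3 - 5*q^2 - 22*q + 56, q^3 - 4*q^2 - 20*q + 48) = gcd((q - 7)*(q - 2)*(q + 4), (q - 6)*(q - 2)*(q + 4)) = q^2 + 2*q - 8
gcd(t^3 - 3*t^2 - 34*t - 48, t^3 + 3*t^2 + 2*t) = t + 2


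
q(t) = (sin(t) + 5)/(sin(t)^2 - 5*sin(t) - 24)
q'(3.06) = -0.00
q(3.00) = -0.21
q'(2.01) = 0.00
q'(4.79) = 0.00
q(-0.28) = -0.21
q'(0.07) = 0.00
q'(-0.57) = 0.01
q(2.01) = -0.21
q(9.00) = -0.21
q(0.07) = -0.21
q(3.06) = -0.21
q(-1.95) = -0.22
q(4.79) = -0.22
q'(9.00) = 0.00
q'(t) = (-2*sin(t)*cos(t) + 5*cos(t))*(sin(t) + 5)/(sin(t)^2 - 5*sin(t) - 24)^2 + cos(t)/(sin(t)^2 - 5*sin(t) - 24)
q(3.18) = -0.21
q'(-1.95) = -0.01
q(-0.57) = -0.21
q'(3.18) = -0.00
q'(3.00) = 0.00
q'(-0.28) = 0.01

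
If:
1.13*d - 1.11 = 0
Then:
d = 0.98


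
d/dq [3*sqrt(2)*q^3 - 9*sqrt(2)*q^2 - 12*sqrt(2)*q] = sqrt(2)*(9*q^2 - 18*q - 12)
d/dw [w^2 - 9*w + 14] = 2*w - 9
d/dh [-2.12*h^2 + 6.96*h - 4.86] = 6.96 - 4.24*h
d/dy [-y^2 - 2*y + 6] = -2*y - 2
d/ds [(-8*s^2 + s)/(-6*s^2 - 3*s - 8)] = 2*(15*s^2 + 64*s - 4)/(36*s^4 + 36*s^3 + 105*s^2 + 48*s + 64)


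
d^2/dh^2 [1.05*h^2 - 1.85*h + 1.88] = 2.10000000000000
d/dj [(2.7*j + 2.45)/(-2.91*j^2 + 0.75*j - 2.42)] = (7.857*j^2 + 14.259*j - 8.3715)/(8.4681*j^4 - 4.365*j^3 + 14.6469*j^2 - 3.63*j + 5.8564)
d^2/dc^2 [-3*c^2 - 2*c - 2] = -6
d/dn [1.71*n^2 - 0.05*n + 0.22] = 3.42*n - 0.05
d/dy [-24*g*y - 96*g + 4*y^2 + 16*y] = -24*g + 8*y + 16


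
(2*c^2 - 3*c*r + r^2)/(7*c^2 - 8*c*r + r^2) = (-2*c + r)/(-7*c + r)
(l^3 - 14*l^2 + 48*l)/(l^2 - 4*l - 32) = l*(l - 6)/(l + 4)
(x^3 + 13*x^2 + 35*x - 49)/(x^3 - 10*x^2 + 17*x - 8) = (x^2 + 14*x + 49)/(x^2 - 9*x + 8)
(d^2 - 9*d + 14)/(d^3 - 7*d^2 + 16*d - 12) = (d - 7)/(d^2 - 5*d + 6)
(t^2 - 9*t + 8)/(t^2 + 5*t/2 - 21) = 2*(t^2 - 9*t + 8)/(2*t^2 + 5*t - 42)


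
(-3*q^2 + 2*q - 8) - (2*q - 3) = -3*q^2 - 5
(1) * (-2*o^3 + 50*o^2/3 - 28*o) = -2*o^3 + 50*o^2/3 - 28*o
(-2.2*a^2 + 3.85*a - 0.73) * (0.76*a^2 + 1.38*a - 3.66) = -1.672*a^4 - 0.11*a^3 + 12.8102*a^2 - 15.0984*a + 2.6718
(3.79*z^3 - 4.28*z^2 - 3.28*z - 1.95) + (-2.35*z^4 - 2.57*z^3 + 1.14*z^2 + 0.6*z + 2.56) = -2.35*z^4 + 1.22*z^3 - 3.14*z^2 - 2.68*z + 0.61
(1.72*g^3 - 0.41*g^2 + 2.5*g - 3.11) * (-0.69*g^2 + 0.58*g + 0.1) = -1.1868*g^5 + 1.2805*g^4 - 1.7908*g^3 + 3.5549*g^2 - 1.5538*g - 0.311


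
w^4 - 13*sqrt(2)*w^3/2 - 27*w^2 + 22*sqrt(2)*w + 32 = (w - 8*sqrt(2))*(w - sqrt(2))*(w + sqrt(2)/2)*(w + 2*sqrt(2))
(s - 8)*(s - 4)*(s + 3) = s^3 - 9*s^2 - 4*s + 96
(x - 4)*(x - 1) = x^2 - 5*x + 4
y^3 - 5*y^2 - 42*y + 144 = (y - 8)*(y - 3)*(y + 6)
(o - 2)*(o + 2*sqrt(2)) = o^2 - 2*o + 2*sqrt(2)*o - 4*sqrt(2)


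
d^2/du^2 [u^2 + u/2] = 2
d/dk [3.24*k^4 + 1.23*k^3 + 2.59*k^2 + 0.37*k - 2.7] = 12.96*k^3 + 3.69*k^2 + 5.18*k + 0.37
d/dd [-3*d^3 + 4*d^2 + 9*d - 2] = -9*d^2 + 8*d + 9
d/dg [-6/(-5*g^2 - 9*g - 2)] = 6*(-10*g - 9)/(5*g^2 + 9*g + 2)^2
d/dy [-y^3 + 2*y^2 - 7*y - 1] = -3*y^2 + 4*y - 7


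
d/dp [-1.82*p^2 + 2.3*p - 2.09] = 2.3 - 3.64*p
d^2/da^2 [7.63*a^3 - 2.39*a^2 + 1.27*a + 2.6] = 45.78*a - 4.78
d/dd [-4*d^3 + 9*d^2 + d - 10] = -12*d^2 + 18*d + 1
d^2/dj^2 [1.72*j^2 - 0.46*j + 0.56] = 3.44000000000000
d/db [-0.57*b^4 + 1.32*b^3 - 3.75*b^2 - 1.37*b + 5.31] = -2.28*b^3 + 3.96*b^2 - 7.5*b - 1.37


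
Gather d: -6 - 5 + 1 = -10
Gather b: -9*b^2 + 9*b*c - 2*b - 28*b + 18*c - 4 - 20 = -9*b^2 + b*(9*c - 30) + 18*c - 24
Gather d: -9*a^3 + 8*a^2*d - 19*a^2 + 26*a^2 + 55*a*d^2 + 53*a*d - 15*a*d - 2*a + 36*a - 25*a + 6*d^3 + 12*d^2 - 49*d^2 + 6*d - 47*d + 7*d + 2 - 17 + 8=-9*a^3 + 7*a^2 + 9*a + 6*d^3 + d^2*(55*a - 37) + d*(8*a^2 + 38*a - 34) - 7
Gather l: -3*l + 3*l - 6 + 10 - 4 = 0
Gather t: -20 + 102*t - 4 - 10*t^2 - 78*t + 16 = -10*t^2 + 24*t - 8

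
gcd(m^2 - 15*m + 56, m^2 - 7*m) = m - 7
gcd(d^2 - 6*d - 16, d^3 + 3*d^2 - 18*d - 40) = d + 2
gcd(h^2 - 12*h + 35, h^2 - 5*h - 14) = h - 7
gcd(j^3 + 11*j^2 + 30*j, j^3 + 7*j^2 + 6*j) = j^2 + 6*j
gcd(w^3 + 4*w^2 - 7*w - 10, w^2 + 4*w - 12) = w - 2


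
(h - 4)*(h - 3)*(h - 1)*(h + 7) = h^4 - h^3 - 37*h^2 + 121*h - 84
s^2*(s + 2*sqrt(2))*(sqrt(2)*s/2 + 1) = sqrt(2)*s^4/2 + 3*s^3 + 2*sqrt(2)*s^2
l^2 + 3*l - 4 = (l - 1)*(l + 4)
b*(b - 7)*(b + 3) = b^3 - 4*b^2 - 21*b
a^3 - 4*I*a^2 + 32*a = a*(a - 8*I)*(a + 4*I)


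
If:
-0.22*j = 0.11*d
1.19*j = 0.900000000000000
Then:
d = -1.51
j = 0.76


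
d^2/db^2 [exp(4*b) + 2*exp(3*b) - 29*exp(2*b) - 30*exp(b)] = (16*exp(3*b) + 18*exp(2*b) - 116*exp(b) - 30)*exp(b)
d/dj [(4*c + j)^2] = 8*c + 2*j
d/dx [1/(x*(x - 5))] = (5 - 2*x)/(x^2*(x^2 - 10*x + 25))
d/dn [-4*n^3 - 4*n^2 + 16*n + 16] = -12*n^2 - 8*n + 16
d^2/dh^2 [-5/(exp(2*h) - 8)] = 20*(-exp(2*h) - 8)*exp(2*h)/(exp(2*h) - 8)^3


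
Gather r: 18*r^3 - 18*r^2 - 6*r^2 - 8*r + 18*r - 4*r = 18*r^3 - 24*r^2 + 6*r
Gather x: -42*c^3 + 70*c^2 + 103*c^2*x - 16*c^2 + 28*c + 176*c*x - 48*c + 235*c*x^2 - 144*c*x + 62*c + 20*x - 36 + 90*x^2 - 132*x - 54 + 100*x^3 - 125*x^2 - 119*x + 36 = -42*c^3 + 54*c^2 + 42*c + 100*x^3 + x^2*(235*c - 35) + x*(103*c^2 + 32*c - 231) - 54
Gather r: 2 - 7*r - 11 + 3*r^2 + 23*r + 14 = 3*r^2 + 16*r + 5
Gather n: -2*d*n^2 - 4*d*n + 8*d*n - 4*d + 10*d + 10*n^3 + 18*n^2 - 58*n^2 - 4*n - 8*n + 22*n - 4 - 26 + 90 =6*d + 10*n^3 + n^2*(-2*d - 40) + n*(4*d + 10) + 60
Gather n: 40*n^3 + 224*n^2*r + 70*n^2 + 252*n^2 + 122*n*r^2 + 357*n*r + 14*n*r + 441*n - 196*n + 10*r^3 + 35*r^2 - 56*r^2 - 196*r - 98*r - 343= 40*n^3 + n^2*(224*r + 322) + n*(122*r^2 + 371*r + 245) + 10*r^3 - 21*r^2 - 294*r - 343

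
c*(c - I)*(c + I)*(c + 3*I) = c^4 + 3*I*c^3 + c^2 + 3*I*c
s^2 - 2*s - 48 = (s - 8)*(s + 6)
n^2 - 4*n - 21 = (n - 7)*(n + 3)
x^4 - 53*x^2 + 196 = (x - 7)*(x - 2)*(x + 2)*(x + 7)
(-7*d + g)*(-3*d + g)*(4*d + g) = 84*d^3 - 19*d^2*g - 6*d*g^2 + g^3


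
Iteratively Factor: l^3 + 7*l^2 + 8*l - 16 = (l + 4)*(l^2 + 3*l - 4) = (l - 1)*(l + 4)*(l + 4)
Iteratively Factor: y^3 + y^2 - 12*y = (y)*(y^2 + y - 12) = y*(y + 4)*(y - 3)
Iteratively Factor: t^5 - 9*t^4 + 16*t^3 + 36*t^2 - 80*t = (t - 4)*(t^4 - 5*t^3 - 4*t^2 + 20*t) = (t - 4)*(t - 2)*(t^3 - 3*t^2 - 10*t) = t*(t - 4)*(t - 2)*(t^2 - 3*t - 10) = t*(t - 5)*(t - 4)*(t - 2)*(t + 2)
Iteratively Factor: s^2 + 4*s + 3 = (s + 1)*(s + 3)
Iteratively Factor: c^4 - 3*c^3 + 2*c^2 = (c - 1)*(c^3 - 2*c^2) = c*(c - 1)*(c^2 - 2*c) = c*(c - 2)*(c - 1)*(c)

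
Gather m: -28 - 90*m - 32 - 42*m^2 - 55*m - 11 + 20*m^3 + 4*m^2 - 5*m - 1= 20*m^3 - 38*m^2 - 150*m - 72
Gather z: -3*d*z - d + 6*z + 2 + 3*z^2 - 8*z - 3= -d + 3*z^2 + z*(-3*d - 2) - 1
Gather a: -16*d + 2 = 2 - 16*d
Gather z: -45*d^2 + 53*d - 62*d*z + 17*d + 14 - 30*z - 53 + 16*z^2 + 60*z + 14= -45*d^2 + 70*d + 16*z^2 + z*(30 - 62*d) - 25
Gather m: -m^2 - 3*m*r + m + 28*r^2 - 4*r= -m^2 + m*(1 - 3*r) + 28*r^2 - 4*r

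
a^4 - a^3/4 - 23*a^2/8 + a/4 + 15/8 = (a - 3/2)*(a - 1)*(a + 1)*(a + 5/4)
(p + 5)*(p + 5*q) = p^2 + 5*p*q + 5*p + 25*q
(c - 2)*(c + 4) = c^2 + 2*c - 8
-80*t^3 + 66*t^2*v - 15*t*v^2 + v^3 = (-8*t + v)*(-5*t + v)*(-2*t + v)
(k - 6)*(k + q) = k^2 + k*q - 6*k - 6*q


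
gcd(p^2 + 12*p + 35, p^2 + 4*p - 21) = p + 7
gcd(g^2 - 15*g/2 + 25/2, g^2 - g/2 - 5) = g - 5/2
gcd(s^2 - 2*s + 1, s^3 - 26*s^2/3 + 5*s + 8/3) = s - 1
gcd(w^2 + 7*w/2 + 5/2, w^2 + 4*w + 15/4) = w + 5/2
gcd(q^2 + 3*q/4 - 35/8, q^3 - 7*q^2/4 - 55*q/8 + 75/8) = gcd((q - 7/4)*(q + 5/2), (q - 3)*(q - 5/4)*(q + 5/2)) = q + 5/2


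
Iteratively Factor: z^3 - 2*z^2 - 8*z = (z)*(z^2 - 2*z - 8) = z*(z + 2)*(z - 4)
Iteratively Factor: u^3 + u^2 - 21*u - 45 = (u + 3)*(u^2 - 2*u - 15) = (u - 5)*(u + 3)*(u + 3)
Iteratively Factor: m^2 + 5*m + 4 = (m + 1)*(m + 4)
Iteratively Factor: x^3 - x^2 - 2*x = (x + 1)*(x^2 - 2*x) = (x - 2)*(x + 1)*(x)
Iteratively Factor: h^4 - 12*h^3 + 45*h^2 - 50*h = (h - 5)*(h^3 - 7*h^2 + 10*h) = (h - 5)^2*(h^2 - 2*h) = h*(h - 5)^2*(h - 2)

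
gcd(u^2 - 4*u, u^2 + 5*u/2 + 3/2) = 1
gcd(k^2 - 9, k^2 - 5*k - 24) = k + 3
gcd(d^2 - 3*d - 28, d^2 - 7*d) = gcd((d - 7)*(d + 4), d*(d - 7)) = d - 7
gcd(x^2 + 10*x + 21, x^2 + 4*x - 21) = x + 7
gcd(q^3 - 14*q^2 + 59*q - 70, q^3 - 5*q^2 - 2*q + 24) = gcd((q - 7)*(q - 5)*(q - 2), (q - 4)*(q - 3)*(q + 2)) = 1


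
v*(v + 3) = v^2 + 3*v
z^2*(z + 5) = z^3 + 5*z^2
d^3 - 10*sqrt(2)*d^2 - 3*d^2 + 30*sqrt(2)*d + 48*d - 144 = (d - 3)*(d - 6*sqrt(2))*(d - 4*sqrt(2))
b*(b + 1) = b^2 + b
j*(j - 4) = j^2 - 4*j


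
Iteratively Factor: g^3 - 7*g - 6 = (g + 1)*(g^2 - g - 6) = (g - 3)*(g + 1)*(g + 2)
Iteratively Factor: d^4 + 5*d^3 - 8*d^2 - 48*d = (d + 4)*(d^3 + d^2 - 12*d) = d*(d + 4)*(d^2 + d - 12) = d*(d + 4)^2*(d - 3)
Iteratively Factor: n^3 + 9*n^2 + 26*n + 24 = (n + 3)*(n^2 + 6*n + 8) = (n + 2)*(n + 3)*(n + 4)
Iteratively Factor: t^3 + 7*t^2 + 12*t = (t + 3)*(t^2 + 4*t) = (t + 3)*(t + 4)*(t)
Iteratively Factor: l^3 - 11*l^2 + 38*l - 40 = (l - 2)*(l^2 - 9*l + 20) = (l - 4)*(l - 2)*(l - 5)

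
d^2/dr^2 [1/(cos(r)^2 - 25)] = 2*(-2*sin(r)^4 + 51*sin(r)^2 - 24)/(cos(r)^2 - 25)^3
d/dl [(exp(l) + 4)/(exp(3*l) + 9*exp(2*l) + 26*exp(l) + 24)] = (-2*exp(l) - 5)*exp(l)/(exp(4*l) + 10*exp(3*l) + 37*exp(2*l) + 60*exp(l) + 36)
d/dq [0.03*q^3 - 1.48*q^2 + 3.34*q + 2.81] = 0.09*q^2 - 2.96*q + 3.34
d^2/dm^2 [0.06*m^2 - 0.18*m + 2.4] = 0.120000000000000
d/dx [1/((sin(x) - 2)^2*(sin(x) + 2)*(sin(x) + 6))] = 2*(-10*sin(x) + cos(2*x) - 5)*cos(x)/((sin(x) - 2)^3*(sin(x) + 2)^2*(sin(x) + 6)^2)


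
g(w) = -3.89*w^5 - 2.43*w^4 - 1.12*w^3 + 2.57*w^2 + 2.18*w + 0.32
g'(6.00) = -27394.66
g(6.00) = -33533.92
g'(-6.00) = -23257.30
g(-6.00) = 27421.04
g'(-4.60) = -7855.11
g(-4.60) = 7077.63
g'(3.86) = -4904.93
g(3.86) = -3890.23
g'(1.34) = -83.06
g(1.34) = -19.48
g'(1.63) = -177.76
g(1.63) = -56.06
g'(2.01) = -397.47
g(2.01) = -161.30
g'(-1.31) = -45.75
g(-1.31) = 12.24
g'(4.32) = -7596.11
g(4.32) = -6731.79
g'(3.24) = -2490.42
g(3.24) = -1660.43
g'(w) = -19.45*w^4 - 9.72*w^3 - 3.36*w^2 + 5.14*w + 2.18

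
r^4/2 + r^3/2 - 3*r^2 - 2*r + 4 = (r/2 + 1)*(r - 2)*(r - 1)*(r + 2)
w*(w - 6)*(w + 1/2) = w^3 - 11*w^2/2 - 3*w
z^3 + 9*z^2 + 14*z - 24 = (z - 1)*(z + 4)*(z + 6)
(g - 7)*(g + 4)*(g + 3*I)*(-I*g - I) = -I*g^4 + 3*g^3 + 2*I*g^3 - 6*g^2 + 31*I*g^2 - 93*g + 28*I*g - 84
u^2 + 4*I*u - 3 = (u + I)*(u + 3*I)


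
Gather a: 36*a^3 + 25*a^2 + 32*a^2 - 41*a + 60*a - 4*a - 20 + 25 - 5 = 36*a^3 + 57*a^2 + 15*a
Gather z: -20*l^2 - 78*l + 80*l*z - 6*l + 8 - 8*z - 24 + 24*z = -20*l^2 - 84*l + z*(80*l + 16) - 16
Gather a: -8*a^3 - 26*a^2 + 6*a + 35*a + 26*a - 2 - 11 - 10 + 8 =-8*a^3 - 26*a^2 + 67*a - 15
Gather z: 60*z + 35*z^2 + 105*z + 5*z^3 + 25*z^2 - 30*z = 5*z^3 + 60*z^2 + 135*z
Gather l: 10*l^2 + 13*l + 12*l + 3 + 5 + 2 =10*l^2 + 25*l + 10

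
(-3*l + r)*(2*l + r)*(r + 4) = -6*l^2*r - 24*l^2 - l*r^2 - 4*l*r + r^3 + 4*r^2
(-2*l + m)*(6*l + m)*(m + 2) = -12*l^2*m - 24*l^2 + 4*l*m^2 + 8*l*m + m^3 + 2*m^2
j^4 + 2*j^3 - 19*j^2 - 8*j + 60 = (j - 3)*(j - 2)*(j + 2)*(j + 5)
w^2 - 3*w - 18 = (w - 6)*(w + 3)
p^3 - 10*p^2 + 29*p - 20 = (p - 5)*(p - 4)*(p - 1)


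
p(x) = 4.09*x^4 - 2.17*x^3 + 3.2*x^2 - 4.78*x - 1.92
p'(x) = 16.36*x^3 - 6.51*x^2 + 6.4*x - 4.78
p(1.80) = 30.12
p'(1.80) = 81.06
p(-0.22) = -0.68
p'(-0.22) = -6.68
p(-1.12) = 16.93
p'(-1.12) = -43.10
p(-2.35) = 179.88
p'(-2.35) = -268.09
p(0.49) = -3.51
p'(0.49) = -1.28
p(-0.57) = 2.68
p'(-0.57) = -13.57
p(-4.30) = 1648.62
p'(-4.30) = -1453.40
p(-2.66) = 279.04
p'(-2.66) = -375.78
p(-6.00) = 5911.32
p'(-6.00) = -3811.30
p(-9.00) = 28716.72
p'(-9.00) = -12516.13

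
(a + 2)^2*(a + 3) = a^3 + 7*a^2 + 16*a + 12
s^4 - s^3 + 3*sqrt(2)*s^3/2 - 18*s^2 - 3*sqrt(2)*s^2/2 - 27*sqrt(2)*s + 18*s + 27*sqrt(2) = (s - 1)*(s - 3*sqrt(2))*(s + 3*sqrt(2)/2)*(s + 3*sqrt(2))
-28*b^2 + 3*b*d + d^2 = (-4*b + d)*(7*b + d)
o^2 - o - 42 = (o - 7)*(o + 6)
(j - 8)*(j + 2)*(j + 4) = j^3 - 2*j^2 - 40*j - 64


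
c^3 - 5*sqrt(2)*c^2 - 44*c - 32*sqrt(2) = (c - 8*sqrt(2))*(c + sqrt(2))*(c + 2*sqrt(2))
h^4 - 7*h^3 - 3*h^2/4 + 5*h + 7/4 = (h - 7)*(h - 1)*(h + 1/2)^2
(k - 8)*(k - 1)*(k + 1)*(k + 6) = k^4 - 2*k^3 - 49*k^2 + 2*k + 48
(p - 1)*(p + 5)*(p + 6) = p^3 + 10*p^2 + 19*p - 30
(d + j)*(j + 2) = d*j + 2*d + j^2 + 2*j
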